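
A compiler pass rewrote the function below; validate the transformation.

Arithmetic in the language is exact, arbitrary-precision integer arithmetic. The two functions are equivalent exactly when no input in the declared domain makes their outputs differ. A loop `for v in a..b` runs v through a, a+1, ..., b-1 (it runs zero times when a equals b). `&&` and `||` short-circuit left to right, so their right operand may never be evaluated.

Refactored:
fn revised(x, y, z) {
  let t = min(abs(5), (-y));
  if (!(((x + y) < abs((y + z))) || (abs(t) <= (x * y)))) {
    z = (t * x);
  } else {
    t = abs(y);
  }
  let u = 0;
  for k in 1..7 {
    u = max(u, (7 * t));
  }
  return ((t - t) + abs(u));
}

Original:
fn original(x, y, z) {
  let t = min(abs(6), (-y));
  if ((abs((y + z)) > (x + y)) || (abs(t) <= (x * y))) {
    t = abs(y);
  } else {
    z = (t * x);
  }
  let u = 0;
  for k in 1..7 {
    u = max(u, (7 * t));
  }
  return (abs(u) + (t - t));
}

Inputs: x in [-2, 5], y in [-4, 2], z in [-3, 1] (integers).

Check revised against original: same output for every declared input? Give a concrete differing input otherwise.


The suspicious edit (`6` became `5`) never changes the result for any input inside the declared domain; all 280 inputs agree.
verdict: equivalent


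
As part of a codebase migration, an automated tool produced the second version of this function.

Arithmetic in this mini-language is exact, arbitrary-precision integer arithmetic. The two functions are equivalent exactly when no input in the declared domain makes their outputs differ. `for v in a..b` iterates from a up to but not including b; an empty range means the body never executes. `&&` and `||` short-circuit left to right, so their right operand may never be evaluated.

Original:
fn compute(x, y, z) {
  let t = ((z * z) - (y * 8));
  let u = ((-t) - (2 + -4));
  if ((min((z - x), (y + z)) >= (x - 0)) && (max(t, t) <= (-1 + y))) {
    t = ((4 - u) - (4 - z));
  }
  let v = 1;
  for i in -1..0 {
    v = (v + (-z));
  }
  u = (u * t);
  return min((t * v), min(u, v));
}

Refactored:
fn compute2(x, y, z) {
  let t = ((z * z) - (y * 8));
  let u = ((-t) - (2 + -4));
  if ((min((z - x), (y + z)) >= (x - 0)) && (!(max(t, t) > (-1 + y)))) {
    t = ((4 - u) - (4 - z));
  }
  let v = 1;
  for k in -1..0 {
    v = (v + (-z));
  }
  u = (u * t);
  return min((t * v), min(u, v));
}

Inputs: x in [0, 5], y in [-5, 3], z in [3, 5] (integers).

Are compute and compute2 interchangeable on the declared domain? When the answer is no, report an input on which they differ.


The two are interchangeable: boolean connective usage differs, and comparison usage differs, and local variable names differ, and every declared input agrees.
As a probe, take x=4, y=-3, z=4: compute runs t=40, then u=-38, then ((min((z - x), (y + z)) >= (x - 0)) && (max(t, t) <= (-1 + y))) is false, then v=1, then (i=-1), then v=-3, then u=-1520, then returns -1520; compute2 runs t=40, then u=-38, then ((min((z - x), (y + z)) >= (x - 0)) && (!(max(t, t) > (-1 + y)))) is false, then v=1, then (k=-1), then v=-3, then u=-1520, then returns -1520; both end at -1520.
Sweeping the whole domain (162 inputs) finds no disagreement.
verdict: equivalent


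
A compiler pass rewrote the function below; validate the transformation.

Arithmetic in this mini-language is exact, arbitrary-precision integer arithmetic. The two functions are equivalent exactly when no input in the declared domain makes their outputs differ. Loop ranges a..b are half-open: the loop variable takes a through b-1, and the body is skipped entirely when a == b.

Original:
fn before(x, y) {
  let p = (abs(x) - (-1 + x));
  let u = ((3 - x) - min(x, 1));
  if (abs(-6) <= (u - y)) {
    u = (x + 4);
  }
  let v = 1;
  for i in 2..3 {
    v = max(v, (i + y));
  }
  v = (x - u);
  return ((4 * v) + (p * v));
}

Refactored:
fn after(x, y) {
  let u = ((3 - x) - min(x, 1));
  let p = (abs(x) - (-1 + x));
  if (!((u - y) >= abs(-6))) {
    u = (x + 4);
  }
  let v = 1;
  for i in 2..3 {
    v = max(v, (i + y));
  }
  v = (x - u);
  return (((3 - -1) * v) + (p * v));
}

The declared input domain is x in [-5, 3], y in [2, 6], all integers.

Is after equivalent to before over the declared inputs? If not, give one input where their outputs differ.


There is a counterexample at x=-5, y=2: -60 on one side, -270 on the other.
before: p := 11 | u := 13 | (abs(-6) <= (u - y)): true | u := -1 | v := 1 | iter i=2: | v := 4 | v := -4 | result -60
after: u := 13 | p := 11 | (!((u - y) >= abs(-6))): false | v := 1 | iter i=2: | v := 4 | v := -18 | result -270
verdict: not equivalent; witness: x=-5, y=2


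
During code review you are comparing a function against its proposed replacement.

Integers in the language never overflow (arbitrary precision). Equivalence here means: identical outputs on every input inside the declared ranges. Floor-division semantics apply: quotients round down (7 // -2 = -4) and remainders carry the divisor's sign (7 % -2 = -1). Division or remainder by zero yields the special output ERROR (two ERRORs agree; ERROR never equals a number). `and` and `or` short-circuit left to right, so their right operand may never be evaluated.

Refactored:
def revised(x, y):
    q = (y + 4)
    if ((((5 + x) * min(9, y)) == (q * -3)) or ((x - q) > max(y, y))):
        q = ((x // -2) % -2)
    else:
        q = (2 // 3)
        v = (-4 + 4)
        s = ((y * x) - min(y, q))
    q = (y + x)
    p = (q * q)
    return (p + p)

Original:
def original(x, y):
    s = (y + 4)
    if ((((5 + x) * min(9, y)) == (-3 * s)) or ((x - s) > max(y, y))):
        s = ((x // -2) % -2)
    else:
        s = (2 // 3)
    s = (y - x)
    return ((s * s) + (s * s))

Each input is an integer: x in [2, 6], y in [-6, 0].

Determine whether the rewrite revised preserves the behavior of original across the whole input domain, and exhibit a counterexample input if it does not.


Not equivalent: x=2, y=-6 separates them (128 vs 32).
original: s := -2 | ((((5 + x) * min(9, y)) == (-3 * s)) or ((x - s) > max(y, y))): true | s := -1 | s := -8 | result 128
revised: q := -2 | ((((5 + x) * min(9, y)) == (q * -3)) or ((x - q) > max(y, y))): true | q := -1 | q := -4 | p := 16 | result 32
verdict: not equivalent; witness: x=2, y=-6


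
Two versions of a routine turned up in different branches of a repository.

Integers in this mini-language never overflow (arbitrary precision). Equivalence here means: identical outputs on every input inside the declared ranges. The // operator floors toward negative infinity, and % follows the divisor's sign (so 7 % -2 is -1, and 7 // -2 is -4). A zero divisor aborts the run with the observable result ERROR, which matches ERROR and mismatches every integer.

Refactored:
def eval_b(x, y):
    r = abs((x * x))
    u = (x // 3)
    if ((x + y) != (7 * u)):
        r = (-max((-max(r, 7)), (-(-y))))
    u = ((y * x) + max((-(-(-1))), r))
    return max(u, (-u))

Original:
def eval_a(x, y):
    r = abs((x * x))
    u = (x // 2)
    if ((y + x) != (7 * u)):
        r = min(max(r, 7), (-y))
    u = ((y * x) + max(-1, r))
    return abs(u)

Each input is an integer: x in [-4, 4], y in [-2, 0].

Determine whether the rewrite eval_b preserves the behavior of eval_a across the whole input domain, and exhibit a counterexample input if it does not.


Run the pair on x=2, y=-2.
eval_a: r becomes 4; next u becomes 1; next ((y + x) != (7 * u)) evaluates to true; next r becomes 2; next u becomes -2; next final value 2
eval_b: r becomes 4; next u becomes 0; next ((x + y) != (7 * u)) evaluates to false; next u becomes 0; next final value 0
2 vs 0 — the two versions disagree here.
verdict: not equivalent; witness: x=2, y=-2


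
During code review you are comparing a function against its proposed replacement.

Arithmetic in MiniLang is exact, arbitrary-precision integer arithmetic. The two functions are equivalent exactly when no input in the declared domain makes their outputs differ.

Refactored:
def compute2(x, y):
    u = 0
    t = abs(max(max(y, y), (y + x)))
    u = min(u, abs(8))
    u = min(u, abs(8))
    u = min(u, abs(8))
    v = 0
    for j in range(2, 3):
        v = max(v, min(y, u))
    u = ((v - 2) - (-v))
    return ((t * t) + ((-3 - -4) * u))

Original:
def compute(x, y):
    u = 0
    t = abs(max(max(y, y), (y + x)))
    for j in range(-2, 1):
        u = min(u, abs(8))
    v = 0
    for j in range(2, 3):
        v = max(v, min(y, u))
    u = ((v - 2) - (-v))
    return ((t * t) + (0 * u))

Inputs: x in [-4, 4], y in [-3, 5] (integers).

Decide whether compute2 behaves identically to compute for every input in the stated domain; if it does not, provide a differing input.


Run the pair on x=-4, y=-3.
compute: u becomes 0; next t becomes 3; next at j=-2:; next u becomes 0; next at j=-1:; next u becomes 0; next at j=0:; next u becomes 0; next v becomes 0; next at j=2:; next v becomes 0; next u becomes -2; next final value 9
compute2: u becomes 0; next t becomes 3; next u becomes 0; next u becomes 0; next u becomes 0; next v becomes 0; next at j=2:; next v becomes 0; next u becomes -2; next final value 7
9 and 7 differ, so these are not the same function on this domain.
verdict: not equivalent; witness: x=-4, y=-3


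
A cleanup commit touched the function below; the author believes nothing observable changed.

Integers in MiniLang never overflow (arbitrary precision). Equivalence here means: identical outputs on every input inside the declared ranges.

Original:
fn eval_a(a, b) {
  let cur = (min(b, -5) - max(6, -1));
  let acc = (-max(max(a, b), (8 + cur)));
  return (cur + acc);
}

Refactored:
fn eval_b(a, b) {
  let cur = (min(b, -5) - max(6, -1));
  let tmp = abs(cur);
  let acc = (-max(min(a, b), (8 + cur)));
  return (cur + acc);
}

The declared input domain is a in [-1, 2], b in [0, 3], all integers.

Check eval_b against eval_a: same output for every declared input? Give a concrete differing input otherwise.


Not equivalent: a=-1, b=0 separates them (-11 vs -10).
eval_a: cur := -11 | acc := 0 | result -11
eval_b: cur := -11 | tmp := 11 | acc := 1 | result -10
verdict: not equivalent; witness: a=-1, b=0


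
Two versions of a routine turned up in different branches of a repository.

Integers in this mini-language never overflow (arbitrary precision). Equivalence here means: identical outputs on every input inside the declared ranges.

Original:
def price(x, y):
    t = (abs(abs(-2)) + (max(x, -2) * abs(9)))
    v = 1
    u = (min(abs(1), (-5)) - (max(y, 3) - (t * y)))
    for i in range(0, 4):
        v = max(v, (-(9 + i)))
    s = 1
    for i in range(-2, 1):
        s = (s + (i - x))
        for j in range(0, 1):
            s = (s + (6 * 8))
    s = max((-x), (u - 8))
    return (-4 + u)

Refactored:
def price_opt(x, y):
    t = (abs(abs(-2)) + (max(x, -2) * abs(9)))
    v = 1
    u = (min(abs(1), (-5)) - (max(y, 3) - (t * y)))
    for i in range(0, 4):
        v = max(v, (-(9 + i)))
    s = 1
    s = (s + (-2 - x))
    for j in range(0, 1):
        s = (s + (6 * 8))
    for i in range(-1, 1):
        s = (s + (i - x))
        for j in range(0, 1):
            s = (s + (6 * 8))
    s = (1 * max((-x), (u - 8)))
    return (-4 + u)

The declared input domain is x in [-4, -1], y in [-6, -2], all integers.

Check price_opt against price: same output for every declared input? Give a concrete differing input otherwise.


The two are interchangeable: loop structure differs, arithmetic usage differs, statement counts differ, constant usage differs, and every declared input agrees.
Tracing x=-3, y=-6: price: t becomes -16; next v becomes 1; next u becomes 88; next at i=0:; next v becomes 1; next at i=1:; next v becomes 1; next at i=2:; next v becomes 1; next at i=3:; next v becomes 1; next s becomes 1; next at i=-2:; next s becomes 2; next at j=0:; next s becomes 50; next at i=-1:; next s becomes 52; next at j=0:; next s becomes 100; next at i=0:; next s becomes 103; next at j=0:; next s becomes 151; next s becomes 80; next final value 84 | price_opt: t becomes -16; next v becomes 1; next u becomes 88; next at i=0:; next v becomes 1; next at i=1:; next v becomes 1; next at i=2:; next v becomes 1; next at i=3:; next v becomes 1; next s becomes 1; next s becomes 2; next at j=0:; next s becomes 50; next at i=-1:; next s becomes 52; next at j=0:; next s becomes 100; next at i=0:; next s becomes 103; next at j=0:; next s becomes 151; next s becomes 80; next final value 84 — matching result 84.
Across all 20 domain points the two functions coincide.
verdict: equivalent


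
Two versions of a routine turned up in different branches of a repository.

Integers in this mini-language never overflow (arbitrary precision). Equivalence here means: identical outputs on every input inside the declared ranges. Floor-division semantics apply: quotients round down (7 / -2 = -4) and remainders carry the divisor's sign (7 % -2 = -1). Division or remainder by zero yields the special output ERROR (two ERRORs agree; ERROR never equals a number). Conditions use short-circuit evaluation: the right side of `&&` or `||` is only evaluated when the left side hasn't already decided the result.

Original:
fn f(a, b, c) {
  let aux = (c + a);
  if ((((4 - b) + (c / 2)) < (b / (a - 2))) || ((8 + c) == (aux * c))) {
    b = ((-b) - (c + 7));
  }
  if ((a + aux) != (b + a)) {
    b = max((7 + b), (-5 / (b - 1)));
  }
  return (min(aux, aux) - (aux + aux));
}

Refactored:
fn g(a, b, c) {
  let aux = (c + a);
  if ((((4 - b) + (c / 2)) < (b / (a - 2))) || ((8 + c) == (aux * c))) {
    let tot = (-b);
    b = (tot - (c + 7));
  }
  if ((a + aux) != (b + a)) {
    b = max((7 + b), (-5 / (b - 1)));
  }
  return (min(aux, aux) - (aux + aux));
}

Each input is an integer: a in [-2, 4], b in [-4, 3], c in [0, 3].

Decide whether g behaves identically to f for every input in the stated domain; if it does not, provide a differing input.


Changes here: statement counts differ, and local variable names differ; the full 224-point sweep finds no disagreement.
verdict: equivalent


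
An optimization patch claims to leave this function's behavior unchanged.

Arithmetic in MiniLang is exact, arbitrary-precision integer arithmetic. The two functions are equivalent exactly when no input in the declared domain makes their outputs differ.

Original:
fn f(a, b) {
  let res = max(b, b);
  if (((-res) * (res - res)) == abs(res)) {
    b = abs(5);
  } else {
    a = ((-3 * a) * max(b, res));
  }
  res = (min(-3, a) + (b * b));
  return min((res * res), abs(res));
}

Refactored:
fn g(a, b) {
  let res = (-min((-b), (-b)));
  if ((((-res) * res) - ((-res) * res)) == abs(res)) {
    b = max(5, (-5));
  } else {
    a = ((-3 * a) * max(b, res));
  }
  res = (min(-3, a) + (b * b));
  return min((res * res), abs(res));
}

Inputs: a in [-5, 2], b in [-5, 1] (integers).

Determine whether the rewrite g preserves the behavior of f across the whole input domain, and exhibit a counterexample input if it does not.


Comparing the listings, the differences include: min/max/abs usage differs, constant usage differs, arithmetic usage differs.
Spot check at a=-1, b=-1 — f: res becomes -1; next (((-res) * (res - res)) == abs(res)) evaluates to false; next a becomes -3; next res becomes -2; next final value 2. g: res becomes -1; next ((((-res) * res) - ((-res) * res)) == abs(res)) evaluates to false; next a becomes -3; next res becomes -2; next final value 2. Both give 2.
An exhaustive pass over the 56 declared inputs shows identical outputs.
verdict: equivalent


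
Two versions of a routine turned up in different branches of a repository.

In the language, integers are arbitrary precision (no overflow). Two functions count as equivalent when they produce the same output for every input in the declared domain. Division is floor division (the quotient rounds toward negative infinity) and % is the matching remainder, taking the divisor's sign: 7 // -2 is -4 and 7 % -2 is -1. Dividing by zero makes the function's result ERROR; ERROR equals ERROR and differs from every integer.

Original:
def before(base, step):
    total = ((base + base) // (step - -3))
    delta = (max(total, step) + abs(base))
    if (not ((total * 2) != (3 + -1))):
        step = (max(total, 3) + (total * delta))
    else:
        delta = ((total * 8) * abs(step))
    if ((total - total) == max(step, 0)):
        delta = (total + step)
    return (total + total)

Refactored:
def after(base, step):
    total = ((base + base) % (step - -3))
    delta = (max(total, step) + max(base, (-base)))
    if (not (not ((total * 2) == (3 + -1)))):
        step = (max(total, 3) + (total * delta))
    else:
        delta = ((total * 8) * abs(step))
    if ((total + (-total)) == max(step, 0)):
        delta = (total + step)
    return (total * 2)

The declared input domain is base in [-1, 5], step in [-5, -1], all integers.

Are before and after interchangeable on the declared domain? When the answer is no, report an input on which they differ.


Take base=-1, step=-5.
before: total becomes 1; next delta becomes 2; next (not ((total * 2) != (3 + -1))) evaluates to true; next step becomes 5; next ((total - total) == max(step, 0)) evaluates to false; next final value 2
after: total becomes 0; next delta becomes 1; next (not (not ((total * 2) == (3 + -1)))) evaluates to false; next delta becomes 0; next ((total + (-total)) == max(step, 0)) evaluates to true; next delta becomes -5; next final value 0
2 and 0 differ, so these are not the same function on this domain.
verdict: not equivalent; witness: base=-1, step=-5


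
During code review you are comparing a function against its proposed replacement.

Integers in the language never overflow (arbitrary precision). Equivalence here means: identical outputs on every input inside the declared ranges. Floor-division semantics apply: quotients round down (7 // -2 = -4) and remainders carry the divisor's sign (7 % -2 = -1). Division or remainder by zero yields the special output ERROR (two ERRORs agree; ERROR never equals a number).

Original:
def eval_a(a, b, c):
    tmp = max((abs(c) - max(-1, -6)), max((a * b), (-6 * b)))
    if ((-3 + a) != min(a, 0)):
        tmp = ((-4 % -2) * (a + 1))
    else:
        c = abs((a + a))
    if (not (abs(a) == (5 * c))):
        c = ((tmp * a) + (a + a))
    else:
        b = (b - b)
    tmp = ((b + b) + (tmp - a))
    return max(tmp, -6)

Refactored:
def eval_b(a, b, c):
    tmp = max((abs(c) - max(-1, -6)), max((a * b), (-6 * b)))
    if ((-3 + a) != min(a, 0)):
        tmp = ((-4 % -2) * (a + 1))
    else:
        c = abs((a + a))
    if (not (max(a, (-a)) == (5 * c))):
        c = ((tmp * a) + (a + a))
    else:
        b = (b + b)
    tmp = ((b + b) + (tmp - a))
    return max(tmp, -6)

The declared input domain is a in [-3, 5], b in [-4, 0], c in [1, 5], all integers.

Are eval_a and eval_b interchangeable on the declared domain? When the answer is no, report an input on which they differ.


Not equivalent: a=5, b=-4, c=1 separates them (-5 vs -6).
eval_a: tmp=24, then ((-3 + a) != min(a, 0)) is true, then tmp=0, then (not (abs(a) == (5 * c))) is false, then b=0, then tmp=-5, then returns -5
eval_b: tmp=24, then ((-3 + a) != min(a, 0)) is true, then tmp=0, then (not (max(a, (-a)) == (5 * c))) is false, then b=-8, then tmp=-21, then returns -6
verdict: not equivalent; witness: a=5, b=-4, c=1


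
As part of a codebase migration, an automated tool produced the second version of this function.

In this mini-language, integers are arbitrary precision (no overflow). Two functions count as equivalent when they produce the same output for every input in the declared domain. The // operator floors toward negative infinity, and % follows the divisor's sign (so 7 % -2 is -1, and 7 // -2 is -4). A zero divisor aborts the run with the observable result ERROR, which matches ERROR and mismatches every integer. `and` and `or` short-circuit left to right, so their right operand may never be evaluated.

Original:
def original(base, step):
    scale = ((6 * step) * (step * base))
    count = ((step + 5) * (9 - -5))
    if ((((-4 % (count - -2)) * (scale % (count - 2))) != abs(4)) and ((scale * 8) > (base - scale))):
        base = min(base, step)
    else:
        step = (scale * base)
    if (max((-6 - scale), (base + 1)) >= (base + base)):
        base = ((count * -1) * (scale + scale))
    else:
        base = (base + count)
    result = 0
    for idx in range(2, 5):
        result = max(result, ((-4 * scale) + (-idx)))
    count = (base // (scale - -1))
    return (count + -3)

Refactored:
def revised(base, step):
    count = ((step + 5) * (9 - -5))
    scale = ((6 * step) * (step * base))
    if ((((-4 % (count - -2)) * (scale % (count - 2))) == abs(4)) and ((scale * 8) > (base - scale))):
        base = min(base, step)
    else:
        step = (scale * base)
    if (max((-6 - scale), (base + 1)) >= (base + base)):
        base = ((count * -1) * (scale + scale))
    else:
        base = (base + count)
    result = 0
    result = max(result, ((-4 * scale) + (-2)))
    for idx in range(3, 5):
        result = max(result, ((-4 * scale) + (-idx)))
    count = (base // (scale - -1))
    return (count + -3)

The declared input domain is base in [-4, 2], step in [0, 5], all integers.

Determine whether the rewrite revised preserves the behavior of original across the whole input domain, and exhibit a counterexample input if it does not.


Not equivalent: base=2, step=1 separates them (-159 vs 3).
original: scale = 12; count = 84; ((((-4 % (count - -2)) * (scale % (count - 2))) != abs(4)) and ((scale * 8) > (base - scale))) -> true; base = 1; (max((-6 - scale), (base + 1)) >= (base + base)) -> true; base = -2016; result = 0; [idx=2]; result = 0; [idx=3]; result = 0; [idx=4]; result = 0; count = -156; return -159
revised: count = 84; scale = 12; ((((-4 % (count - -2)) * (scale % (count - 2))) == abs(4)) and ((scale * 8) > (base - scale))) -> false; step = 24; (max((-6 - scale), (base + 1)) >= (base + base)) -> false; base = 86; result = 0; result = 0; [idx=3]; result = 0; [idx=4]; result = 0; count = 6; return 3
verdict: not equivalent; witness: base=2, step=1


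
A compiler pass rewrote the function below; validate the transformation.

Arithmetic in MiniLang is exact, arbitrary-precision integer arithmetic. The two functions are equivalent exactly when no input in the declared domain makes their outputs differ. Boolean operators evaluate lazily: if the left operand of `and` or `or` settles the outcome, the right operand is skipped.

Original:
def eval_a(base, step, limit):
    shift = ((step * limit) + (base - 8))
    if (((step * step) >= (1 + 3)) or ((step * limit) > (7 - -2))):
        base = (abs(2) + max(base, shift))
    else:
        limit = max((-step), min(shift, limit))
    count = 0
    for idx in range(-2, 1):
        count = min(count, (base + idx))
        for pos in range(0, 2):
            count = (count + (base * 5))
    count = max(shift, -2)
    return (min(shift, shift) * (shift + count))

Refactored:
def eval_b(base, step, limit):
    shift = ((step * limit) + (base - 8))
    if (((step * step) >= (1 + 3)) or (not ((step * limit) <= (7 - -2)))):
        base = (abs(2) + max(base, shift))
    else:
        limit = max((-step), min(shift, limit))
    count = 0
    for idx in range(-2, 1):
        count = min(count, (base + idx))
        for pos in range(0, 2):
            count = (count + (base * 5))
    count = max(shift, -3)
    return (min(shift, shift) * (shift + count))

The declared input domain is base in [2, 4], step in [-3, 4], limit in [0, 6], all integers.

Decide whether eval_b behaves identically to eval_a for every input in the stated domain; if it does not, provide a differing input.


At base=2, step=-3, limit=0: eval_a gives 48, eval_b gives 54.
verdict: not equivalent; witness: base=2, step=-3, limit=0


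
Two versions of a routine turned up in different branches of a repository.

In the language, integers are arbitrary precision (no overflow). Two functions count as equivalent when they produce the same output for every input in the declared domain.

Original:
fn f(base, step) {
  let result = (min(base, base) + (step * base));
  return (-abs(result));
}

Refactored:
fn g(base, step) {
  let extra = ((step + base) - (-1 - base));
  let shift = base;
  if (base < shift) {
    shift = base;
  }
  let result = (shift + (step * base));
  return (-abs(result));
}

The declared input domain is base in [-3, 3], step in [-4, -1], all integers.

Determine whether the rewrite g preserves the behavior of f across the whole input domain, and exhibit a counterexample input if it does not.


Equivalent — the differences include branching structure differs; also comparison usage differs; also arithmetic usage differs; also statement counts differ; also constant usage differs; also min/max/abs usage differs; also local variable names differ, yet no declared input distinguishes the two.
As a probe, take base=0, step=-4: f runs result := 0 | result 0; g runs extra := -3 | shift := 0 | (base < shift): false | result := 0 | result 0; both end at 0.
Every one of the 28 inputs gives matching results.
verdict: equivalent


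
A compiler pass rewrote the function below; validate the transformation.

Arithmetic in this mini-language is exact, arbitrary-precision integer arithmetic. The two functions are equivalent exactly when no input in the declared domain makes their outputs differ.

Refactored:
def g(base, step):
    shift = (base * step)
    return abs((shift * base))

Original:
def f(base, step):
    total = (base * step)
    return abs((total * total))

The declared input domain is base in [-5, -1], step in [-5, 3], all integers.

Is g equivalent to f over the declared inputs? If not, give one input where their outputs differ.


Take base=-5, step=-5.
f: total := 25 | result 625
g: shift := 25 | result 125
625 != 125, so the rewrite changes behavior.
verdict: not equivalent; witness: base=-5, step=-5


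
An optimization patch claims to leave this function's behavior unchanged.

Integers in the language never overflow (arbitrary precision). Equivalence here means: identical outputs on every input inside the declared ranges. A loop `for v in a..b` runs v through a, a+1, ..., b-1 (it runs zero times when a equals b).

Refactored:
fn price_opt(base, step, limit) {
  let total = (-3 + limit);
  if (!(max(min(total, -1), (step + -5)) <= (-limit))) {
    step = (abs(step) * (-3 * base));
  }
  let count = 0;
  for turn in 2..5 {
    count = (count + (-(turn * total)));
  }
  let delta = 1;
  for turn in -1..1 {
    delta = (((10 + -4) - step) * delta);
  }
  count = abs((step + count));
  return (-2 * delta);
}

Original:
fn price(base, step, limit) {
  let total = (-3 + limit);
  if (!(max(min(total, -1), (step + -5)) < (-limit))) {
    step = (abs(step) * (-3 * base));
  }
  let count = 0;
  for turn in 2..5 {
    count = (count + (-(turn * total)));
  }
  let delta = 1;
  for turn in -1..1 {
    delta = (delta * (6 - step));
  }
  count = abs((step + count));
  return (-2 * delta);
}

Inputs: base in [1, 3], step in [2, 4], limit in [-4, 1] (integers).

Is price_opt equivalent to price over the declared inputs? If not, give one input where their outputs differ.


Try base=1, step=4, limit=1.
price: total = -2; (!(max(min(total, -1), (step + -5)) < (-limit))) -> true; step = -12; count = 0; [turn=2]; count = 4; [turn=3]; count = 10; [turn=4]; count = 18; delta = 1; [turn=-1]; delta = 18; [turn=0]; delta = 324; count = 6; return -648
price_opt: total = -2; (!(max(min(total, -1), (step + -5)) <= (-limit))) -> false; count = 0; [turn=2]; count = 4; [turn=3]; count = 10; [turn=4]; count = 18; delta = 1; [turn=-1]; delta = 2; [turn=0]; delta = 4; count = 22; return -8
-648 and -8 differ, so these are not the same function on this domain.
verdict: not equivalent; witness: base=1, step=4, limit=1


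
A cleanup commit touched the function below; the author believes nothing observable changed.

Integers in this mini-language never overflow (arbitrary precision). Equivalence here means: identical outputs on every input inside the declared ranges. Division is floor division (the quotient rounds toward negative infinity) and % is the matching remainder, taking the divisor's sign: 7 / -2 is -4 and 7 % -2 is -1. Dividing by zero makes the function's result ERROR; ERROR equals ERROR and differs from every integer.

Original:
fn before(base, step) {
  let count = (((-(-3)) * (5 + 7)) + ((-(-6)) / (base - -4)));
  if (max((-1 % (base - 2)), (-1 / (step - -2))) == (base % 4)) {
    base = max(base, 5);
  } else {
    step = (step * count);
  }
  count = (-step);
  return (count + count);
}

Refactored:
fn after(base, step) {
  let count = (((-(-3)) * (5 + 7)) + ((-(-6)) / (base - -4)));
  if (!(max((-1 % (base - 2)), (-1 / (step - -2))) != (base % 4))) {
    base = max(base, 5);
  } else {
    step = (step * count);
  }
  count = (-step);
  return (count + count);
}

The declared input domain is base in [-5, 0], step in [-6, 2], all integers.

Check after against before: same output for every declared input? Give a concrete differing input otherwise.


Side by side, the visible changes include: comparison usage differs; and boolean connective usage differs.
As a probe, take base=-3, step=1: before runs count := 42 | (max((-1 % (base - 2)), (-1 / (step - -2))) == (base % 4)): false | step := 42 | count := -42 | result -84; after runs count := 42 | (!(max((-1 % (base - 2)), (-1 / (step - -2))) != (base % 4))): false | step := 42 | count := -42 | result -84; both end at -84.
Checked all 54 inputs in the declared domain: the outputs agree on every one.
verdict: equivalent


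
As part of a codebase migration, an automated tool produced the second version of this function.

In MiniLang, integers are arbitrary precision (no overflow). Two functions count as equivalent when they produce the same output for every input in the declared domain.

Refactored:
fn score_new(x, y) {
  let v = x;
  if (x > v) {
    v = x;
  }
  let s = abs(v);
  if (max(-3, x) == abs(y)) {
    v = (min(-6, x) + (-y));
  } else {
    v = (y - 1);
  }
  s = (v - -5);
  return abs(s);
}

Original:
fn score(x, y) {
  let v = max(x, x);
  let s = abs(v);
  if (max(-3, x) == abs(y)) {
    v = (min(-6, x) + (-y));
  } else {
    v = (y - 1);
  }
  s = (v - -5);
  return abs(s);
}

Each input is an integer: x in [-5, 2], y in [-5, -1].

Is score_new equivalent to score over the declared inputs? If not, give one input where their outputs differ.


Equivalent — the differences include branching structure differs, comparison usage differs, min/max/abs usage differs, statement counts differ, yet no declared input distinguishes the two.
Tracing x=-1, y=-5: score: v becomes -1; next s becomes 1; next (max(-3, x) == abs(y)) evaluates to false; next v becomes -6; next s becomes -1; next final value 1 | score_new: v becomes -1; next (x > v) evaluates to false; next s becomes 1; next (max(-3, x) == abs(y)) evaluates to false; next v becomes -6; next s becomes -1; next final value 1 — matching result 1.
Across all 40 domain points the two functions coincide.
verdict: equivalent


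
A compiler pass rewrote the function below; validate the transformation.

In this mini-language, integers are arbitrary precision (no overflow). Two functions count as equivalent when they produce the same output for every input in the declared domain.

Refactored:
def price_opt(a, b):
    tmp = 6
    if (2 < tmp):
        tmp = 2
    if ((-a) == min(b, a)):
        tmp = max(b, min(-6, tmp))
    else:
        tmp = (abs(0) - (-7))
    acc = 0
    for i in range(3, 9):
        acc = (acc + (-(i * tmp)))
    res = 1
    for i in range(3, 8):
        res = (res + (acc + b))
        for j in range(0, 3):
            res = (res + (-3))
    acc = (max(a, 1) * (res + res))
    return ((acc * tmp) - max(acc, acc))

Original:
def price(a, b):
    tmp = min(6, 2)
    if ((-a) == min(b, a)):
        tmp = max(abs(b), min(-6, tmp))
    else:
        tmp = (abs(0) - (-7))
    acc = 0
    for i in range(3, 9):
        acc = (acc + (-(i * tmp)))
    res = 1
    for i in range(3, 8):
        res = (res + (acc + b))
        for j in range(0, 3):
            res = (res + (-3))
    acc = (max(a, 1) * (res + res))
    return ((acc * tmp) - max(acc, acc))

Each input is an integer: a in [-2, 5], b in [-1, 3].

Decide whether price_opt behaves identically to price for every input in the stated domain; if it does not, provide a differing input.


Try a=1, b=-1.
price: tmp=2, then ((-a) == min(b, a)) is true, then tmp=1, then acc=0, then (i=3), then acc=-3, then (i=4), then acc=-7, then (i=5), then acc=-12, then (i=6), then acc=-18, then (i=7), then acc=-25, then (i=8), then acc=-33, then res=1, then (i=3), then res=-33, then (j=0), then res=-36, then (j=1), then res=-39, then (j=2), then res=-42, then (i=4), then res=-76, then (j=0), then res=-79, then (j=1), then res=-82, then (j=2), then res=-85, then (i=5), then res=-119, then (j=0), then res=-122, then (j=1), then res=-125, then (j=2), then res=-128, then (i=6), then res=-162, then (j=0), then res=-165, then (j=1), then res=-168, then (j=2), then res=-171, then (i=7), then res=-205, then (j=0), then res=-208, then (j=1), then res=-211, then (j=2), then res=-214, then acc=-428, then returns 0
price_opt: tmp=6, then (2 < tmp) is true, then tmp=2, then ((-a) == min(b, a)) is true, then tmp=-1, then acc=0, then (i=3), then acc=3, then (i=4), then acc=7, then (i=5), then acc=12, then (i=6), then acc=18, then (i=7), then acc=25, then (i=8), then acc=33, then res=1, then (i=3), then res=33, then (j=0), then res=30, then (j=1), then res=27, then (j=2), then res=24, then (i=4), then res=56, then (j=0), then res=53, then (j=1), then res=50, then (j=2), then res=47, then (i=5), then res=79, then (j=0), then res=76, then (j=1), then res=73, then (j=2), then res=70, then (i=6), then res=102, then (j=0), then res=99, then (j=1), then res=96, then (j=2), then res=93, then (i=7), then res=125, then (j=0), then res=122, then (j=1), then res=119, then (j=2), then res=116, then acc=232, then returns -464
0 and -464 differ, so these are not the same function on this domain.
verdict: not equivalent; witness: a=1, b=-1


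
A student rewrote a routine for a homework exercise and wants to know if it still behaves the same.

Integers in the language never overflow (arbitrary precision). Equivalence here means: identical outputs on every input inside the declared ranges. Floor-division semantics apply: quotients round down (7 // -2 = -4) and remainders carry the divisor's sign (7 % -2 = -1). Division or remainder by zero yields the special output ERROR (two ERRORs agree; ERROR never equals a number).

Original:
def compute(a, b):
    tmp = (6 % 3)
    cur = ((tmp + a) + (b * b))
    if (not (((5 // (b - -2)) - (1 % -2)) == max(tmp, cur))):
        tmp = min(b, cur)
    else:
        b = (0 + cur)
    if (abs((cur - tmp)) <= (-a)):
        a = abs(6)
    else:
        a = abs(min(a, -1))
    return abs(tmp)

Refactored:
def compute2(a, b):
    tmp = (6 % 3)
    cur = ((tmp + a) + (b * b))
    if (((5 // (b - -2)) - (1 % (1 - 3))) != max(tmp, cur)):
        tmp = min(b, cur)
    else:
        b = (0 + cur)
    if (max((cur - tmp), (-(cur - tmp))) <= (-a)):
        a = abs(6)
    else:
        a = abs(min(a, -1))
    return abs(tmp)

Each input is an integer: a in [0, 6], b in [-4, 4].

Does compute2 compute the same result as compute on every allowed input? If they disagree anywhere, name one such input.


This is a faithful refactor — min/max/abs usage differs; arithmetic usage differs; comparison usage differs; constant usage differs; boolean connective usage differs, but the computed results match everywhere.
As a probe, take a=2, b=4: compute runs tmp = 0; cur = 18; (not (((5 // (b - -2)) - (1 % -2)) == max(tmp, cur))) -> true; tmp = 4; (abs((cur - tmp)) <= (-a)) -> false; a = 1; return 4; compute2 runs tmp = 0; cur = 18; (((5 // (b - -2)) - (1 % (1 - 3))) != max(tmp, cur)) -> true; tmp = 4; (max((cur - tmp), (-(cur - tmp))) <= (-a)) -> false; a = 1; return 4; both end at 4.
Every one of the 63 inputs gives matching results.
verdict: equivalent


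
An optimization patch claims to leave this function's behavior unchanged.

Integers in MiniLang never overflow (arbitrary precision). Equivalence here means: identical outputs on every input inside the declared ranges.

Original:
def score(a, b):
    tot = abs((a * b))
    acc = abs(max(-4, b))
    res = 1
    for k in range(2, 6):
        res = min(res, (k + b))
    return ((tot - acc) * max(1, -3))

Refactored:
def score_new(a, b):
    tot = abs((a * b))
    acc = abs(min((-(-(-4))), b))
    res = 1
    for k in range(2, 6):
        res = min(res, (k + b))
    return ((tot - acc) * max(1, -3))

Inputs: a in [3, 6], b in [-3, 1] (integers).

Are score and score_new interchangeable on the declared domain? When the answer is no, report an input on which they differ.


These are not equivalent — on a=3, b=-3 the outputs split (6 vs 5).
score: tot := 9 | acc := 3 | res := 1 | iter k=2: | res := -1 | iter k=3: | res := -1 | iter k=4: | res := -1 | iter k=5: | res := -1 | result 6
score_new: tot := 9 | acc := 4 | res := 1 | iter k=2: | res := -1 | iter k=3: | res := -1 | iter k=4: | res := -1 | iter k=5: | res := -1 | result 5
verdict: not equivalent; witness: a=3, b=-3


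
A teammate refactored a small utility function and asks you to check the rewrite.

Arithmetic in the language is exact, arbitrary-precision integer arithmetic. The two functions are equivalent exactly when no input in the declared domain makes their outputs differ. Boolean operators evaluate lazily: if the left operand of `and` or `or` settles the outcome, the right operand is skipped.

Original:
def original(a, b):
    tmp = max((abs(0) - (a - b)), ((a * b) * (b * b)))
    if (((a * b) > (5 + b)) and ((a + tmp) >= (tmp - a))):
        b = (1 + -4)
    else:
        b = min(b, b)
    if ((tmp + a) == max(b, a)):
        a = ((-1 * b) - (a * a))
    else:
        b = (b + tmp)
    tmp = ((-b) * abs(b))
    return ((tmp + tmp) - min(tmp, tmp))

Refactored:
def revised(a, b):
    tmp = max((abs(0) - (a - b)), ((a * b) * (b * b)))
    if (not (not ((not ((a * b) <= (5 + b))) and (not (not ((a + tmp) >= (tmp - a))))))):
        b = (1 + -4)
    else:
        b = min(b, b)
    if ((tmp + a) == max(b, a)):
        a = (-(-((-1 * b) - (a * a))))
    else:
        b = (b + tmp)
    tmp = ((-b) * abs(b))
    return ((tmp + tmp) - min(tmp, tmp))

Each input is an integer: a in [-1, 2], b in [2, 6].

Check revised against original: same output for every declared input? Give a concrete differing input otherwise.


Changes here: comparison usage differs, and boolean connective usage differs; the full 20-point sweep finds no disagreement.
verdict: equivalent


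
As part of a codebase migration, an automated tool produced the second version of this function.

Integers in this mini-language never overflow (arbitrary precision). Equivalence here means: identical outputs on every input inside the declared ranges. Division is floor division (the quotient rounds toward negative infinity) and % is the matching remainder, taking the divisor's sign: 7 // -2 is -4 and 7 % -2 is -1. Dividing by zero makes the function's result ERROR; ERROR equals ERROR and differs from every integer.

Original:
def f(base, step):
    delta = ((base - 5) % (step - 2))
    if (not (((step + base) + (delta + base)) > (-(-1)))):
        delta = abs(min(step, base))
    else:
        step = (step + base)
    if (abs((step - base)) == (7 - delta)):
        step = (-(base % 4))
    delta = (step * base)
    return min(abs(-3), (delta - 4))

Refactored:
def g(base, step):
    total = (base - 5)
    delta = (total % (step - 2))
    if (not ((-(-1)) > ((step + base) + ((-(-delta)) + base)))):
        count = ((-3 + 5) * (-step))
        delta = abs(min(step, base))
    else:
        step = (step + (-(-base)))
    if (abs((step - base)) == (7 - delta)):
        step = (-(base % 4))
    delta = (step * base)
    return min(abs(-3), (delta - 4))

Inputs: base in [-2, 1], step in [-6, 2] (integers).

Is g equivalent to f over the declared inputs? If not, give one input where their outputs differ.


These are not equivalent — on base=-2, step=-3 the outputs split (2 vs 3).
f: delta=-2, then (not (((step + base) + (delta + base)) > (-(-1)))) is true, then delta=3, then (abs((step - base)) == (7 - delta)) is false, then delta=6, then returns 2
g: total=-7, then delta=-2, then (not ((-(-1)) > ((step + base) + ((-(-delta)) + base)))) is false, then step=-5, then (abs((step - base)) == (7 - delta)) is false, then delta=10, then returns 3
verdict: not equivalent; witness: base=-2, step=-3
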